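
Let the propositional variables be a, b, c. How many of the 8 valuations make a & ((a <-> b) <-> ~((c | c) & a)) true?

Initial set: {(a & ((a <-> b) <-> ~((c | c) & a)))}.
(a & ((a <-> b) <-> ~((c | c) & a))): α-rule — add a, ((a <-> b) <-> ~((c | c) & a)).
((a <-> b) <-> ~((c | c) & a)): β-rule — branch into (a <-> b), ~((c | c) & a)  //  ~(a <-> b), ~~((c | c) & a).
  branch 1 (add (a <-> b), ~((c | c) & a)):
    (a <-> b): β-rule — branch into a, b  //  ~a, ~b.
      branch 1.1 (add a, b):
        ~((c | c) & a): β-rule — branch into ~(c | c)  //  ~a.
          branch 1.1.1 (add ~(c | c)):
            ~(c | c): α-rule — add ~c, ~c.
            ○ open, literals {a=T, b=T, c=F}.
          branch 1.1.2 (add ~a):
            × closes — contains both a and ~a.
      branch 1.2 (add ~a, ~b):
        × closes — contains both a and ~a.
  branch 2 (add ~(a <-> b), ~~((c | c) & a)):
    ~~((c | c) & a): α-rule — add (c | c), a.
    ~(a <-> b): β-rule — branch into a, ~b  //  ~a, b.
      branch 2.1 (add a, ~b):
        (c | c): β-rule — branch into c  //  c.
          branch 2.1.1 (add c):
            ○ open, literals {a=T, b=F, c=T}.
          branch 2.1.2 (add c):
            ○ open, literals {a=T, b=F, c=T}.
      branch 2.2 (add ~a, b):
        × closes — contains both a and ~a.
3 branches closed, 3 open.
Each open branch fixes some atoms; the unmentioned ones are free. Counting distinct full assignments: branch {a=T, b=T, c=F} (none free) contributes 1 new; branch {a=T, b=F, c=T} (none free) contributes 1 new; branch {a=T, b=F, c=T} (none free) contributes 0 new. Total: 2.

2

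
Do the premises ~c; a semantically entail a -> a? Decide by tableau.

Initial set: {T ~c; T a; F (a -> a)}.
F (a -> a): α-rule — add T a, F a.
× closes — contains both a and ~a.
All 1 branch closes.
Every branch closed, so the premises entail the conclusion.

Yes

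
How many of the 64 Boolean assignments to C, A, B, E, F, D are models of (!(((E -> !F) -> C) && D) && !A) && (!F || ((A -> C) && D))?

Initial set: {T ((!(((E -> !F) -> C) && D) && !A) && (!F || ((A -> C) && D)))}.
T ((!(((E -> !F) -> C) && D) && !A) && (!F || ((A -> C) && D))): α-rule — add T (!(((E -> !F) -> C) && D) && !A), T (!F || ((A -> C) && D)).
T (!(((E -> !F) -> C) && D) && !A): α-rule — add T !(((E -> !F) -> C) && D), T !A.
T (!F || ((A -> C) && D)): β-rule — branch into T !F  //  T ((A -> C) && D).
  branch 1 (add T !F):
    T !(((E -> !F) -> C) && D): β-rule — branch into F ((E -> !F) -> C)  //  F D.
      branch 1.1 (add F ((E -> !F) -> C)):
        F ((E -> !F) -> C): α-rule — add T (E -> !F), F C.
        T (E -> !F): β-rule — branch into F E  //  T !F.
          branch 1.1.1 (add F E):
            ○ open, literals {A=F, C=F, E=F, F=F}.
          branch 1.1.2 (add T !F):
            ○ open, literals {A=F, C=F, F=F}.
      branch 1.2 (add F D):
        ○ open, literals {A=F, D=F, F=F}.
  branch 2 (add T ((A -> C) && D)):
    T ((A -> C) && D): α-rule — add T (A -> C), T D.
    T !(((E -> !F) -> C) && D): β-rule — branch into F ((E -> !F) -> C)  //  F D.
      branch 2.1 (add F ((E -> !F) -> C)):
        F ((E -> !F) -> C): α-rule — add T (E -> !F), F C.
        T (A -> C): β-rule — branch into F A  //  T C.
          branch 2.1.1 (add F A):
            T (E -> !F): β-rule — branch into F E  //  T !F.
              branch 2.1.1.1 (add F E):
                ○ open, literals {A=F, C=F, D=T, E=F}.
              branch 2.1.1.2 (add T !F):
                ○ open, literals {A=F, C=F, D=T, F=F}.
          branch 2.1.2 (add T C):
            × closes — contains both C and !C.
      branch 2.2 (add F D):
        × closes — contains both D and !D.
2 branches closed, 5 open.
Each open branch fixes some atoms; the unmentioned ones are free. Counting distinct full assignments: branch {A=F, C=F, E=F, F=F} (B, D) contributes 4 new; branch {A=F, C=F, F=F} (B, E, D) contributes 4 new; branch {A=F, D=F, F=F} (C, B, E) contributes 4 new; branch {A=F, C=F, D=T, E=F} (B, F) contributes 2 new; branch {A=F, C=F, D=T, F=F} (B, E) contributes 0 new. Total: 14.

14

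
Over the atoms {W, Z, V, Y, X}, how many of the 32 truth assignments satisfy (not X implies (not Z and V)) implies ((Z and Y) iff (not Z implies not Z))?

16

Initial set: {T ((not X implies (not Z and V)) implies ((Z and Y) iff (not Z implies not Z)))}.
T ((not X implies (not Z and V)) implies ((Z and Y) iff (not Z implies not Z))): β-rule — branch into F (not X implies (not Z and V))  //  T ((Z and Y) iff (not Z implies not Z)).
  branch 1 (add F (not X implies (not Z and V))):
    F (not X implies (not Z and V)): α-rule — add T not X, F (not Z and V).
    F (not Z and V): β-rule — branch into F not Z  //  F V.
      branch 1.1 (add F not Z):
        ○ open, literals {X=F, Z=T}.
      branch 1.2 (add F V):
        ○ open, literals {V=F, X=F}.
  branch 2 (add T ((Z and Y) iff (not Z implies not Z))):
    T ((Z and Y) iff (not Z implies not Z)): β-rule — branch into T (Z and Y), T (not Z implies not Z)  //  F (Z and Y), F (not Z implies not Z).
      branch 2.1 (add T (Z and Y), T (not Z implies not Z)):
        T (Z and Y): α-rule — add T Z, T Y.
        T (not Z implies not Z): β-rule — branch into F not Z  //  T not Z.
          branch 2.1.1 (add F not Z):
            ○ open, literals {Y=T, Z=T}.
          branch 2.1.2 (add T not Z):
            × closes — contains both Z and not Z.
      branch 2.2 (add F (Z and Y), F (not Z implies not Z)):
        F (not Z implies not Z): α-rule — add T not Z, F not Z.
        × closes — contains both Z and not Z.
2 branches closed, 3 open.
Each open branch fixes some atoms; the unmentioned ones are free. Counting distinct full assignments: branch {X=F, Z=T} (W, V, Y) contributes 8 new; branch {V=F, X=F} (W, Z, Y) contributes 4 new; branch {Y=T, Z=T} (W, V, X) contributes 4 new. Total: 16.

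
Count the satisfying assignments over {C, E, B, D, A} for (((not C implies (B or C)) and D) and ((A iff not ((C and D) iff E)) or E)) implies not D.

Initial set: {((((not C implies (B or C)) and D) and ((A iff not ((C and D) iff E)) or E)) implies not D)}.
((((not C implies (B or C)) and D) and ((A iff not ((C and D) iff E)) or E)) implies not D): β-rule — branch into not (((not C implies (B or C)) and D) and ((A iff not ((C and D) iff E)) or E))  //  not D.
  branch 1 (add not (((not C implies (B or C)) and D) and ((A iff not ((C and D) iff E)) or E))):
    not (((not C implies (B or C)) and D) and ((A iff not ((C and D) iff E)) or E)): β-rule — branch into not ((not C implies (B or C)) and D)  //  not ((A iff not ((C and D) iff E)) or E).
      branch 1.1 (add not ((not C implies (B or C)) and D)):
        not ((not C implies (B or C)) and D): β-rule — branch into not (not C implies (B or C))  //  not D.
          branch 1.1.1 (add not (not C implies (B or C))):
            not (not C implies (B or C)): α-rule — add not C, not (B or C).
            not (B or C): α-rule — add not B, not C.
            ○ open, literals {B=F, C=F}.
          branch 1.1.2 (add not D):
            ○ open, literals {D=F}.
      branch 1.2 (add not ((A iff not ((C and D) iff E)) or E)):
        not ((A iff not ((C and D) iff E)) or E): α-rule — add not (A iff not ((C and D) iff E)), not E.
        not (A iff not ((C and D) iff E)): β-rule — branch into A, not not ((C and D) iff E)  //  not A, not ((C and D) iff E).
          branch 1.2.1 (add A, not not ((C and D) iff E)):
            not not ((C and D) iff E): β-rule — branch into (C and D), E  //  not (C and D), not E.
              branch 1.2.1.1 (add (C and D), E):
                × closes — contains both E and not E.
              branch 1.2.1.2 (add not (C and D), not E):
                not (C and D): β-rule — branch into not C  //  not D.
                  branch 1.2.1.2.1 (add not C):
                    ○ open, literals {A=T, C=F, E=F}.
                  branch 1.2.1.2.2 (add not D):
                    ○ open, literals {A=T, D=F, E=F}.
          branch 1.2.2 (add not A, not ((C and D) iff E)):
            not ((C and D) iff E): β-rule — branch into (C and D), not E  //  not (C and D), E.
              branch 1.2.2.1 (add (C and D), not E):
                (C and D): α-rule — add C, D.
                ○ open, literals {A=F, C=T, D=T, E=F}.
              branch 1.2.2.2 (add not (C and D), E):
                × closes — contains both E and not E.
  branch 2 (add not D):
    ○ open, literals {D=F}.
2 branches closed, 6 open.
Each open branch fixes some atoms; the unmentioned ones are free. Counting distinct full assignments: branch {B=F, C=F} (E, D, A) contributes 8 new; branch {D=F} (C, E, B, A) contributes 12 new; branch {A=T, C=F, E=F} (B, D) contributes 1 new; branch {A=T, D=F, E=F} (C, B) contributes 0 new; branch {A=F, C=T, D=T, E=F} (B) contributes 2 new; branch {D=F} (C, E, B, A) contributes 0 new. Total: 23.

23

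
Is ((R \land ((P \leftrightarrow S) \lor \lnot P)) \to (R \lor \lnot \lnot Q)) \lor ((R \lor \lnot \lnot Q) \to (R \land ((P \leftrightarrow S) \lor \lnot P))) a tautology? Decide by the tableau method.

Valid

Assume the negation and expand:
Initial set: {\lnot (((R \land ((P \leftrightarrow S) \lor \lnot P)) \to (R \lor \lnot \lnot Q)) \lor ((R \lor \lnot \lnot Q) \to (R \land ((P \leftrightarrow S) \lor \lnot P))))}.
\lnot (((R \land ((P \leftrightarrow S) \lor \lnot P)) \to (R \lor \lnot \lnot Q)) \lor ((R \lor \lnot \lnot Q) \to (R \land ((P \leftrightarrow S) \lor \lnot P)))): α-rule — add \lnot ((R \land ((P \leftrightarrow S) \lor \lnot P)) \to (R \lor \lnot \lnot Q)), \lnot ((R \lor \lnot \lnot Q) \to (R \land ((P \leftrightarrow S) \lor \lnot P))).
\lnot ((R \land ((P \leftrightarrow S) \lor \lnot P)) \to (R \lor \lnot \lnot Q)): α-rule — add (R \land ((P \leftrightarrow S) \lor \lnot P)), \lnot (R \lor \lnot \lnot Q).
\lnot ((R \lor \lnot \lnot Q) \to (R \land ((P \leftrightarrow S) \lor \lnot P))): α-rule — add (R \lor \lnot \lnot Q), \lnot (R \land ((P \leftrightarrow S) \lor \lnot P)).
(R \land ((P \leftrightarrow S) \lor \lnot P)): α-rule — add R, ((P \leftrightarrow S) \lor \lnot P).
\lnot (R \lor \lnot \lnot Q): α-rule — add \lnot R, \lnot \lnot \lnot Q.
× closes — contains both R and \lnot R.
All 1 branch closes.
Every branch closed, so the negation is unsatisfiable and the formula is valid.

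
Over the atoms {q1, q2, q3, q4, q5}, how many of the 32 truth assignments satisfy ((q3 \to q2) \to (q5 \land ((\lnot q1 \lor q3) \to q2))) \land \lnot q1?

Initial set: {(((q3 \to q2) \to (q5 \land ((\lnot q1 \lor q3) \to q2))) \land \lnot q1)}.
(((q3 \to q2) \to (q5 \land ((\lnot q1 \lor q3) \to q2))) \land \lnot q1): α-rule — add ((q3 \to q2) \to (q5 \land ((\lnot q1 \lor q3) \to q2))), \lnot q1.
((q3 \to q2) \to (q5 \land ((\lnot q1 \lor q3) \to q2))): β-rule — branch into \lnot (q3 \to q2)  //  (q5 \land ((\lnot q1 \lor q3) \to q2)).
  branch 1 (add \lnot (q3 \to q2)):
    \lnot (q3 \to q2): α-rule — add q3, \lnot q2.
    ○ open, literals {q1=0, q2=0, q3=1}.
  branch 2 (add (q5 \land ((\lnot q1 \lor q3) \to q2))):
    (q5 \land ((\lnot q1 \lor q3) \to q2)): α-rule — add q5, ((\lnot q1 \lor q3) \to q2).
    ((\lnot q1 \lor q3) \to q2): β-rule — branch into \lnot (\lnot q1 \lor q3)  //  q2.
      branch 2.1 (add \lnot (\lnot q1 \lor q3)):
        \lnot (\lnot q1 \lor q3): α-rule — add \lnot \lnot q1, \lnot q3.
        × closes — contains both q1 and \lnot q1.
      branch 2.2 (add q2):
        ○ open, literals {q1=0, q2=1, q5=1}.
1 branch closed, 2 open.
Each open branch fixes some atoms; the unmentioned ones are free. Counting distinct full assignments: branch {q1=0, q2=0, q3=1} (q4, q5) contributes 4 new; branch {q1=0, q2=1, q5=1} (q3, q4) contributes 4 new. Total: 8.

8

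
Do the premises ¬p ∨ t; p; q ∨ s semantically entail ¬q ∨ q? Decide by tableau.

Initial set: {(¬p ∨ t); p; (q ∨ s); ¬(¬q ∨ q)}.
¬(¬q ∨ q): α-rule — add ¬¬q, ¬q.
× closes — contains both q and ¬q.
All 1 branch closes.
Every branch closed, so the premises entail the conclusion.

Yes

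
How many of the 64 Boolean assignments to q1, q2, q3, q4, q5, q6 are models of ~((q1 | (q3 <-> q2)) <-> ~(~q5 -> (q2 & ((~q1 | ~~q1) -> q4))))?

36

Initial set: {~((q1 | (q3 <-> q2)) <-> ~(~q5 -> (q2 & ((~q1 | ~~q1) -> q4))))}.
~((q1 | (q3 <-> q2)) <-> ~(~q5 -> (q2 & ((~q1 | ~~q1) -> q4)))): β-rule — branch into (q1 | (q3 <-> q2)), ~~(~q5 -> (q2 & ((~q1 | ~~q1) -> q4)))  //  ~(q1 | (q3 <-> q2)), ~(~q5 -> (q2 & ((~q1 | ~~q1) -> q4))).
  branch 1 (add (q1 | (q3 <-> q2)), ~~(~q5 -> (q2 & ((~q1 | ~~q1) -> q4)))):
    (q1 | (q3 <-> q2)): β-rule — branch into q1  //  (q3 <-> q2).
      branch 1.1 (add q1):
        ~~(~q5 -> (q2 & ((~q1 | ~~q1) -> q4))): β-rule — branch into ~~q5  //  (q2 & ((~q1 | ~~q1) -> q4)).
          branch 1.1.1 (add ~~q5):
            ○ open, literals {q1=1, q5=1}.
          branch 1.1.2 (add (q2 & ((~q1 | ~~q1) -> q4))):
            (q2 & ((~q1 | ~~q1) -> q4)): α-rule — add q2, ((~q1 | ~~q1) -> q4).
            ((~q1 | ~~q1) -> q4): β-rule — branch into ~(~q1 | ~~q1)  //  q4.
              branch 1.1.2.1 (add ~(~q1 | ~~q1)):
                ~(~q1 | ~~q1): α-rule — add ~~q1, ~~~q1.
                ~~~q1: drop double negation, giving ~q1.
                × closes — contains both q1 and ~q1.
              branch 1.1.2.2 (add q4):
                ○ open, literals {q1=1, q2=1, q4=1}.
      branch 1.2 (add (q3 <-> q2)):
        ~~(~q5 -> (q2 & ((~q1 | ~~q1) -> q4))): β-rule — branch into ~~q5  //  (q2 & ((~q1 | ~~q1) -> q4)).
          branch 1.2.1 (add ~~q5):
            (q3 <-> q2): β-rule — branch into q3, q2  //  ~q3, ~q2.
              branch 1.2.1.1 (add q3, q2):
                ○ open, literals {q2=1, q3=1, q5=1}.
              branch 1.2.1.2 (add ~q3, ~q2):
                ○ open, literals {q2=0, q3=0, q5=1}.
          branch 1.2.2 (add (q2 & ((~q1 | ~~q1) -> q4))):
            (q2 & ((~q1 | ~~q1) -> q4)): α-rule — add q2, ((~q1 | ~~q1) -> q4).
            (q3 <-> q2): β-rule — branch into q3, q2  //  ~q3, ~q2.
              branch 1.2.2.1 (add q3, q2):
                ((~q1 | ~~q1) -> q4): β-rule — branch into ~(~q1 | ~~q1)  //  q4.
                  branch 1.2.2.1.1 (add ~(~q1 | ~~q1)):
                    ~(~q1 | ~~q1): α-rule — add ~~q1, ~~~q1.
                    ~~~q1: drop double negation, giving ~q1.
                    × closes — contains both q1 and ~q1.
                  branch 1.2.2.1.2 (add q4):
                    ○ open, literals {q2=1, q3=1, q4=1}.
              branch 1.2.2.2 (add ~q3, ~q2):
                × closes — contains both q2 and ~q2.
  branch 2 (add ~(q1 | (q3 <-> q2)), ~(~q5 -> (q2 & ((~q1 | ~~q1) -> q4)))):
    ~(q1 | (q3 <-> q2)): α-rule — add ~q1, ~(q3 <-> q2).
    ~(~q5 -> (q2 & ((~q1 | ~~q1) -> q4))): α-rule — add ~q5, ~(q2 & ((~q1 | ~~q1) -> q4)).
    ~(q3 <-> q2): β-rule — branch into q3, ~q2  //  ~q3, q2.
      branch 2.1 (add q3, ~q2):
        ~(q2 & ((~q1 | ~~q1) -> q4)): β-rule — branch into ~q2  //  ~((~q1 | ~~q1) -> q4).
          branch 2.1.1 (add ~q2):
            ○ open, literals {q1=0, q2=0, q3=1, q5=0}.
          branch 2.1.2 (add ~((~q1 | ~~q1) -> q4)):
            ~((~q1 | ~~q1) -> q4): α-rule — add (~q1 | ~~q1), ~q4.
            (~q1 | ~~q1): β-rule — branch into ~q1  //  ~~q1.
              branch 2.1.2.1 (add ~q1):
                ○ open, literals {q1=0, q2=0, q3=1, q4=0, q5=0}.
              branch 2.1.2.2 (add ~~q1):
                ~~q1: drop double negation, giving q1.
                × closes — contains both q1 and ~q1.
      branch 2.2 (add ~q3, q2):
        ~(q2 & ((~q1 | ~~q1) -> q4)): β-rule — branch into ~q2  //  ~((~q1 | ~~q1) -> q4).
          branch 2.2.1 (add ~q2):
            × closes — contains both q2 and ~q2.
          branch 2.2.2 (add ~((~q1 | ~~q1) -> q4)):
            ~((~q1 | ~~q1) -> q4): α-rule — add (~q1 | ~~q1), ~q4.
            (~q1 | ~~q1): β-rule — branch into ~q1  //  ~~q1.
              branch 2.2.2.1 (add ~q1):
                ○ open, literals {q1=0, q2=1, q3=0, q4=0, q5=0}.
              branch 2.2.2.2 (add ~~q1):
                ~~q1: drop double negation, giving q1.
                × closes — contains both q1 and ~q1.
6 branches closed, 8 open.
Each open branch fixes some atoms; the unmentioned ones are free. Counting distinct full assignments: branch {q1=1, q5=1} (q2, q3, q4, q6) contributes 16 new; branch {q1=1, q2=1, q4=1} (q3, q5, q6) contributes 4 new; branch {q2=1, q3=1, q5=1} (q1, q4, q6) contributes 4 new; branch {q2=0, q3=0, q5=1} (q1, q4, q6) contributes 4 new; branch {q2=1, q3=1, q4=1} (q1, q5, q6) contributes 2 new; branch {q1=0, q2=0, q3=1, q5=0} (q4, q6) contributes 4 new; branch {q1=0, q2=0, q3=1, q4=0, q5=0} (q6) contributes 0 new; branch {q1=0, q2=1, q3=0, q4=0, q5=0} (q6) contributes 2 new. Total: 36.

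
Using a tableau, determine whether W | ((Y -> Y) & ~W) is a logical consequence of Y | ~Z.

Yes

Initial set: {(Y | ~Z); ~(W | ((Y -> Y) & ~W))}.
~(W | ((Y -> Y) & ~W)): α-rule — add ~W, ~((Y -> Y) & ~W).
(Y | ~Z): β-rule — branch into Y  //  ~Z.
  branch 1 (add Y):
    ~((Y -> Y) & ~W): β-rule — branch into ~(Y -> Y)  //  ~~W.
      branch 1.1 (add ~(Y -> Y)):
        ~(Y -> Y): α-rule — add Y, ~Y.
        × closes — contains both Y and ~Y.
      branch 1.2 (add ~~W):
        × closes — contains both W and ~W.
  branch 2 (add ~Z):
    ~((Y -> Y) & ~W): β-rule — branch into ~(Y -> Y)  //  ~~W.
      branch 2.1 (add ~(Y -> Y)):
        ~(Y -> Y): α-rule — add Y, ~Y.
        × closes — contains both Y and ~Y.
      branch 2.2 (add ~~W):
        × closes — contains both W and ~W.
All 4 branches close.
Every branch closed, so the premises entail the conclusion.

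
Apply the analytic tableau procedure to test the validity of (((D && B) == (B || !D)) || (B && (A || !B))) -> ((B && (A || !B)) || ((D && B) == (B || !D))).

Assume the negation and expand:
Initial set: {!((((D && B) == (B || !D)) || (B && (A || !B))) -> ((B && (A || !B)) || ((D && B) == (B || !D))))}.
!((((D && B) == (B || !D)) || (B && (A || !B))) -> ((B && (A || !B)) || ((D && B) == (B || !D)))): α-rule — add (((D && B) == (B || !D)) || (B && (A || !B))), !((B && (A || !B)) || ((D && B) == (B || !D))).
!((B && (A || !B)) || ((D && B) == (B || !D))): α-rule — add !(B && (A || !B)), !((D && B) == (B || !D)).
(((D && B) == (B || !D)) || (B && (A || !B))): β-rule — branch into ((D && B) == (B || !D))  //  (B && (A || !B)).
  branch 1 (add ((D && B) == (B || !D))):
    !(B && (A || !B)): β-rule — branch into !B  //  !(A || !B).
      branch 1.1 (add !B):
        !((D && B) == (B || !D)): β-rule — branch into (D && B), !(B || !D)  //  !(D && B), (B || !D).
          branch 1.1.1 (add (D && B), !(B || !D)):
            (D && B): α-rule — add D, B.
            × closes — contains both B and !B.
          branch 1.1.2 (add !(D && B), (B || !D)):
            ((D && B) == (B || !D)): β-rule — branch into (D && B), (B || !D)  //  !(D && B), !(B || !D).
              branch 1.1.2.1 (add (D && B), (B || !D)):
                (D && B): α-rule — add D, B.
                × closes — contains both B and !B.
              branch 1.1.2.2 (add !(D && B), !(B || !D)):
                !(B || !D): α-rule — add !B, !!D.
                !(D && B): β-rule — branch into !D  //  !B.
                  branch 1.1.2.2.1 (add !D):
                    × closes — contains both D and !D.
                  branch 1.1.2.2.2 (add !B):
                    (B || !D): β-rule — branch into B  //  !D.
                      branch 1.1.2.2.2.1 (add B):
                        × closes — contains both B and !B.
                      branch 1.1.2.2.2.2 (add !D):
                        × closes — contains both D and !D.
      branch 1.2 (add !(A || !B)):
        !(A || !B): α-rule — add !A, !!B.
        !((D && B) == (B || !D)): β-rule — branch into (D && B), !(B || !D)  //  !(D && B), (B || !D).
          branch 1.2.1 (add (D && B), !(B || !D)):
            (D && B): α-rule — add D, B.
            !(B || !D): α-rule — add !B, !!D.
            × closes — contains both B and !B.
          branch 1.2.2 (add !(D && B), (B || !D)):
            ((D && B) == (B || !D)): β-rule — branch into (D && B), (B || !D)  //  !(D && B), !(B || !D).
              branch 1.2.2.1 (add (D && B), (B || !D)):
                (D && B): α-rule — add D, B.
                !(D && B): β-rule — branch into !D  //  !B.
                  branch 1.2.2.1.1 (add !D):
                    × closes — contains both D and !D.
                  branch 1.2.2.1.2 (add !B):
                    × closes — contains both B and !B.
              branch 1.2.2.2 (add !(D && B), !(B || !D)):
                !(B || !D): α-rule — add !B, !!D.
                × closes — contains both B and !B.
  branch 2 (add (B && (A || !B))):
    (B && (A || !B)): α-rule — add B, (A || !B).
    !(B && (A || !B)): β-rule — branch into !B  //  !(A || !B).
      branch 2.1 (add !B):
        × closes — contains both B and !B.
      branch 2.2 (add !(A || !B)):
        !(A || !B): α-rule — add !A, !!B.
        !((D && B) == (B || !D)): β-rule — branch into (D && B), !(B || !D)  //  !(D && B), (B || !D).
          branch 2.2.1 (add (D && B), !(B || !D)):
            (D && B): α-rule — add D, B.
            !(B || !D): α-rule — add !B, !!D.
            × closes — contains both B and !B.
          branch 2.2.2 (add !(D && B), (B || !D)):
            (A || !B): β-rule — branch into A  //  !B.
              branch 2.2.2.1 (add A):
                × closes — contains both A and !A.
              branch 2.2.2.2 (add !B):
                × closes — contains both B and !B.
All 13 branches close.
Every branch closed, so the negation is unsatisfiable and the formula is valid.

Valid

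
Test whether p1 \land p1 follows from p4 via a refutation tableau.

No

Initial set: {T p4; F (p1 \land p1)}.
F (p1 \land p1): β-rule — branch into F p1  //  F p1.
  branch 1 (add F p1):
    ○ open, literals {p1=0, p4=1}.
  branch 2 (add F p1):
    ○ open, literals {p1=0, p4=1}.
0 branches closed, 2 open.
An open branch gives a countermodel: p1=0, p4=1 (unmentioned atoms arbitrary); the premises hold there but the conclusion fails.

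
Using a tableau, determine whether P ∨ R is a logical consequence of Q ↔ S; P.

Yes

Initial set: {T (Q ↔ S); T P; F (P ∨ R)}.
F (P ∨ R): α-rule — add F P, F R.
× closes — contains both P and ¬P.
All 1 branch closes.
Every branch closed, so the premises entail the conclusion.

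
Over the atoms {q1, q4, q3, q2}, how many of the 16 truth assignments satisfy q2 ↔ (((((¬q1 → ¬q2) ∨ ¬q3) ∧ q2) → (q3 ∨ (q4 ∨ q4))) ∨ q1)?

Initial set: {(q2 ↔ (((((¬q1 → ¬q2) ∨ ¬q3) ∧ q2) → (q3 ∨ (q4 ∨ q4))) ∨ q1))}.
(q2 ↔ (((((¬q1 → ¬q2) ∨ ¬q3) ∧ q2) → (q3 ∨ (q4 ∨ q4))) ∨ q1)): β-rule — branch into q2, (((((¬q1 → ¬q2) ∨ ¬q3) ∧ q2) → (q3 ∨ (q4 ∨ q4))) ∨ q1)  //  ¬q2, ¬(((((¬q1 → ¬q2) ∨ ¬q3) ∧ q2) → (q3 ∨ (q4 ∨ q4))) ∨ q1).
  branch 1 (add q2, (((((¬q1 → ¬q2) ∨ ¬q3) ∧ q2) → (q3 ∨ (q4 ∨ q4))) ∨ q1)):
    (((((¬q1 → ¬q2) ∨ ¬q3) ∧ q2) → (q3 ∨ (q4 ∨ q4))) ∨ q1): β-rule — branch into ((((¬q1 → ¬q2) ∨ ¬q3) ∧ q2) → (q3 ∨ (q4 ∨ q4)))  //  q1.
      branch 1.1 (add ((((¬q1 → ¬q2) ∨ ¬q3) ∧ q2) → (q3 ∨ (q4 ∨ q4)))):
        ((((¬q1 → ¬q2) ∨ ¬q3) ∧ q2) → (q3 ∨ (q4 ∨ q4))): β-rule — branch into ¬(((¬q1 → ¬q2) ∨ ¬q3) ∧ q2)  //  (q3 ∨ (q4 ∨ q4)).
          branch 1.1.1 (add ¬(((¬q1 → ¬q2) ∨ ¬q3) ∧ q2)):
            ¬(((¬q1 → ¬q2) ∨ ¬q3) ∧ q2): β-rule — branch into ¬((¬q1 → ¬q2) ∨ ¬q3)  //  ¬q2.
              branch 1.1.1.1 (add ¬((¬q1 → ¬q2) ∨ ¬q3)):
                ¬((¬q1 → ¬q2) ∨ ¬q3): α-rule — add ¬(¬q1 → ¬q2), ¬¬q3.
                ¬(¬q1 → ¬q2): α-rule — add ¬q1, ¬¬q2.
                ○ open, literals {q1=false, q2=true, q3=true}.
              branch 1.1.1.2 (add ¬q2):
                × closes — contains both q2 and ¬q2.
          branch 1.1.2 (add (q3 ∨ (q4 ∨ q4))):
            (q3 ∨ (q4 ∨ q4)): β-rule — branch into q3  //  (q4 ∨ q4).
              branch 1.1.2.1 (add q3):
                ○ open, literals {q2=true, q3=true}.
              branch 1.1.2.2 (add (q4 ∨ q4)):
                (q4 ∨ q4): β-rule — branch into q4  //  q4.
                  branch 1.1.2.2.1 (add q4):
                    ○ open, literals {q2=true, q4=true}.
                  branch 1.1.2.2.2 (add q4):
                    ○ open, literals {q2=true, q4=true}.
      branch 1.2 (add q1):
        ○ open, literals {q1=true, q2=true}.
  branch 2 (add ¬q2, ¬(((((¬q1 → ¬q2) ∨ ¬q3) ∧ q2) → (q3 ∨ (q4 ∨ q4))) ∨ q1)):
    ¬(((((¬q1 → ¬q2) ∨ ¬q3) ∧ q2) → (q3 ∨ (q4 ∨ q4))) ∨ q1): α-rule — add ¬((((¬q1 → ¬q2) ∨ ¬q3) ∧ q2) → (q3 ∨ (q4 ∨ q4))), ¬q1.
    ¬((((¬q1 → ¬q2) ∨ ¬q3) ∧ q2) → (q3 ∨ (q4 ∨ q4))): α-rule — add (((¬q1 → ¬q2) ∨ ¬q3) ∧ q2), ¬(q3 ∨ (q4 ∨ q4)).
    (((¬q1 → ¬q2) ∨ ¬q3) ∧ q2): α-rule — add ((¬q1 → ¬q2) ∨ ¬q3), q2.
    × closes — contains both q2 and ¬q2.
2 branches closed, 5 open.
Each open branch fixes some atoms; the unmentioned ones are free. Counting distinct full assignments: branch {q1=false, q2=true, q3=true} (q4) contributes 2 new; branch {q2=true, q3=true} (q1, q4) contributes 2 new; branch {q2=true, q4=true} (q1, q3) contributes 2 new; branch {q2=true, q4=true} (q1, q3) contributes 0 new; branch {q1=true, q2=true} (q4, q3) contributes 1 new. Total: 7.

7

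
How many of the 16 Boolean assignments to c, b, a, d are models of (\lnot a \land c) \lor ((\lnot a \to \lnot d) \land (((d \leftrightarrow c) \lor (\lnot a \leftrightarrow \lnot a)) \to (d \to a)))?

Initial set: {((\lnot a \land c) \lor ((\lnot a \to \lnot d) \land (((d \leftrightarrow c) \lor (\lnot a \leftrightarrow \lnot a)) \to (d \to a))))}.
((\lnot a \land c) \lor ((\lnot a \to \lnot d) \land (((d \leftrightarrow c) \lor (\lnot a \leftrightarrow \lnot a)) \to (d \to a)))): β-rule — branch into (\lnot a \land c)  //  ((\lnot a \to \lnot d) \land (((d \leftrightarrow c) \lor (\lnot a \leftrightarrow \lnot a)) \to (d \to a))).
  branch 1 (add (\lnot a \land c)):
    (\lnot a \land c): α-rule — add \lnot a, c.
    ○ open, literals {a=0, c=1}.
  branch 2 (add ((\lnot a \to \lnot d) \land (((d \leftrightarrow c) \lor (\lnot a \leftrightarrow \lnot a)) \to (d \to a)))):
    ((\lnot a \to \lnot d) \land (((d \leftrightarrow c) \lor (\lnot a \leftrightarrow \lnot a)) \to (d \to a))): α-rule — add (\lnot a \to \lnot d), (((d \leftrightarrow c) \lor (\lnot a \leftrightarrow \lnot a)) \to (d \to a)).
    (\lnot a \to \lnot d): β-rule — branch into \lnot \lnot a  //  \lnot d.
      branch 2.1 (add \lnot \lnot a):
        (((d \leftrightarrow c) \lor (\lnot a \leftrightarrow \lnot a)) \to (d \to a)): β-rule — branch into \lnot ((d \leftrightarrow c) \lor (\lnot a \leftrightarrow \lnot a))  //  (d \to a).
          branch 2.1.1 (add \lnot ((d \leftrightarrow c) \lor (\lnot a \leftrightarrow \lnot a))):
            \lnot ((d \leftrightarrow c) \lor (\lnot a \leftrightarrow \lnot a)): α-rule — add \lnot (d \leftrightarrow c), \lnot (\lnot a \leftrightarrow \lnot a).
            \lnot (d \leftrightarrow c): β-rule — branch into d, \lnot c  //  \lnot d, c.
              branch 2.1.1.1 (add d, \lnot c):
                \lnot (\lnot a \leftrightarrow \lnot a): β-rule — branch into \lnot a, \lnot \lnot a  //  \lnot \lnot a, \lnot a.
                  branch 2.1.1.1.1 (add \lnot a, \lnot \lnot a):
                    × closes — contains both a and \lnot a.
                  branch 2.1.1.1.2 (add \lnot \lnot a, \lnot a):
                    × closes — contains both a and \lnot a.
              branch 2.1.1.2 (add \lnot d, c):
                \lnot (\lnot a \leftrightarrow \lnot a): β-rule — branch into \lnot a, \lnot \lnot a  //  \lnot \lnot a, \lnot a.
                  branch 2.1.1.2.1 (add \lnot a, \lnot \lnot a):
                    × closes — contains both a and \lnot a.
                  branch 2.1.1.2.2 (add \lnot \lnot a, \lnot a):
                    × closes — contains both a and \lnot a.
          branch 2.1.2 (add (d \to a)):
            (d \to a): β-rule — branch into \lnot d  //  a.
              branch 2.1.2.1 (add \lnot d):
                ○ open, literals {a=1, d=0}.
              branch 2.1.2.2 (add a):
                ○ open, literals {a=1}.
      branch 2.2 (add \lnot d):
        (((d \leftrightarrow c) \lor (\lnot a \leftrightarrow \lnot a)) \to (d \to a)): β-rule — branch into \lnot ((d \leftrightarrow c) \lor (\lnot a \leftrightarrow \lnot a))  //  (d \to a).
          branch 2.2.1 (add \lnot ((d \leftrightarrow c) \lor (\lnot a \leftrightarrow \lnot a))):
            \lnot ((d \leftrightarrow c) \lor (\lnot a \leftrightarrow \lnot a)): α-rule — add \lnot (d \leftrightarrow c), \lnot (\lnot a \leftrightarrow \lnot a).
            \lnot (d \leftrightarrow c): β-rule — branch into d, \lnot c  //  \lnot d, c.
              branch 2.2.1.1 (add d, \lnot c):
                × closes — contains both d and \lnot d.
              branch 2.2.1.2 (add \lnot d, c):
                \lnot (\lnot a \leftrightarrow \lnot a): β-rule — branch into \lnot a, \lnot \lnot a  //  \lnot \lnot a, \lnot a.
                  branch 2.2.1.2.1 (add \lnot a, \lnot \lnot a):
                    × closes — contains both a and \lnot a.
                  branch 2.2.1.2.2 (add \lnot \lnot a, \lnot a):
                    × closes — contains both a and \lnot a.
          branch 2.2.2 (add (d \to a)):
            (d \to a): β-rule — branch into \lnot d  //  a.
              branch 2.2.2.1 (add \lnot d):
                ○ open, literals {d=0}.
              branch 2.2.2.2 (add a):
                ○ open, literals {a=1, d=0}.
7 branches closed, 5 open.
Each open branch fixes some atoms; the unmentioned ones are free. Counting distinct full assignments: branch {a=0, c=1} (b, d) contributes 4 new; branch {a=1, d=0} (c, b) contributes 4 new; branch {a=1} (c, b, d) contributes 4 new; branch {d=0} (c, b, a) contributes 2 new; branch {a=1, d=0} (c, b) contributes 0 new. Total: 14.

14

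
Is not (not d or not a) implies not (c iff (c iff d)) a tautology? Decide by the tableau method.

Not valid

Assume the negation and expand:
Initial set: {not (not (not d or not a) implies not (c iff (c iff d)))}.
not (not (not d or not a) implies not (c iff (c iff d))): α-rule — add not (not d or not a), not not (c iff (c iff d)).
not (not d or not a): α-rule — add not not d, not not a.
not not (c iff (c iff d)): β-rule — branch into c, (c iff d)  //  not c, not (c iff d).
  branch 1 (add c, (c iff d)):
    (c iff d): β-rule — branch into c, d  //  not c, not d.
      branch 1.1 (add c, d):
        ○ open, literals {a=1, c=1, d=1}.
      branch 1.2 (add not c, not d):
        × closes — contains both c and not c.
  branch 2 (add not c, not (c iff d)):
    not (c iff d): β-rule — branch into c, not d  //  not c, d.
      branch 2.1 (add c, not d):
        × closes — contains both c and not c.
      branch 2.2 (add not c, d):
        ○ open, literals {a=1, c=0, d=1}.
2 branches closed, 2 open.
An open branch gives a countermodel: a=1, c=1, d=1 (unmentioned atoms arbitrary); under it the original formula is false.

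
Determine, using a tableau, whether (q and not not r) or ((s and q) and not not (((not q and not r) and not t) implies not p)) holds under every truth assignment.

Not valid

Assume the negation and expand:
Initial set: {not ((q and not not r) or ((s and q) and not not (((not q and not r) and not t) implies not p)))}.
not ((q and not not r) or ((s and q) and not not (((not q and not r) and not t) implies not p))): α-rule — add not (q and not not r), not ((s and q) and not not (((not q and not r) and not t) implies not p)).
not (q and not not r): β-rule — branch into not q  //  not not not r.
  branch 1 (add not q):
    not ((s and q) and not not (((not q and not r) and not t) implies not p)): β-rule — branch into not (s and q)  //  not not not (((not q and not r) and not t) implies not p).
      branch 1.1 (add not (s and q)):
        not (s and q): β-rule — branch into not s  //  not q.
          branch 1.1.1 (add not s):
            ○ open, literals {q=0, s=0}.
          branch 1.1.2 (add not q):
            ○ open, literals {q=0}.
      branch 1.2 (add not not not (((not q and not r) and not t) implies not p)):
        not not not (((not q and not r) and not t) implies not p): drop double negation, giving not (((not q and not r) and not t) implies not p).
        not (((not q and not r) and not t) implies not p): α-rule — add ((not q and not r) and not t), not not p.
        ((not q and not r) and not t): α-rule — add (not q and not r), not t.
        (not q and not r): α-rule — add not q, not r.
        ○ open, literals {p=1, q=0, r=0, t=0}.
  branch 2 (add not not not r):
    not not not r: drop double negation, giving not r.
    not ((s and q) and not not (((not q and not r) and not t) implies not p)): β-rule — branch into not (s and q)  //  not not not (((not q and not r) and not t) implies not p).
      branch 2.1 (add not (s and q)):
        not (s and q): β-rule — branch into not s  //  not q.
          branch 2.1.1 (add not s):
            ○ open, literals {r=0, s=0}.
          branch 2.1.2 (add not q):
            ○ open, literals {q=0, r=0}.
      branch 2.2 (add not not not (((not q and not r) and not t) implies not p)):
        not not not (((not q and not r) and not t) implies not p): drop double negation, giving not (((not q and not r) and not t) implies not p).
        not (((not q and not r) and not t) implies not p): α-rule — add ((not q and not r) and not t), not not p.
        ((not q and not r) and not t): α-rule — add (not q and not r), not t.
        (not q and not r): α-rule — add not q, not r.
        ○ open, literals {p=1, q=0, r=0, t=0}.
0 branches closed, 6 open.
An open branch gives a countermodel: q=0, s=0 (unmentioned atoms arbitrary); under it the original formula is false.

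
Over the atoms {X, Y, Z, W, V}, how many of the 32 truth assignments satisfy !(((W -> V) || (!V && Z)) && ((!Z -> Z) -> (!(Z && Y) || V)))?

8

Initial set: {T !(((W -> V) || (!V && Z)) && ((!Z -> Z) -> (!(Z && Y) || V)))}.
T !(((W -> V) || (!V && Z)) && ((!Z -> Z) -> (!(Z && Y) || V))): β-rule — branch into F ((W -> V) || (!V && Z))  //  F ((!Z -> Z) -> (!(Z && Y) || V)).
  branch 1 (add F ((W -> V) || (!V && Z))):
    F ((W -> V) || (!V && Z)): α-rule — add F (W -> V), F (!V && Z).
    F (W -> V): α-rule — add T W, F V.
    F (!V && Z): β-rule — branch into F !V  //  F Z.
      branch 1.1 (add F !V):
        × closes — contains both V and !V.
      branch 1.2 (add F Z):
        ○ open, literals {V=F, W=T, Z=F}.
  branch 2 (add F ((!Z -> Z) -> (!(Z && Y) || V))):
    F ((!Z -> Z) -> (!(Z && Y) || V)): α-rule — add T (!Z -> Z), F (!(Z && Y) || V).
    F (!(Z && Y) || V): α-rule — add F !(Z && Y), F V.
    F !(Z && Y): α-rule — add T Z, T Y.
    T (!Z -> Z): β-rule — branch into F !Z  //  T Z.
      branch 2.1 (add F !Z):
        ○ open, literals {V=F, Y=T, Z=T}.
      branch 2.2 (add T Z):
        ○ open, literals {V=F, Y=T, Z=T}.
1 branch closed, 3 open.
Each open branch fixes some atoms; the unmentioned ones are free. Counting distinct full assignments: branch {V=F, W=T, Z=F} (X, Y) contributes 4 new; branch {V=F, Y=T, Z=T} (X, W) contributes 4 new; branch {V=F, Y=T, Z=T} (X, W) contributes 0 new. Total: 8.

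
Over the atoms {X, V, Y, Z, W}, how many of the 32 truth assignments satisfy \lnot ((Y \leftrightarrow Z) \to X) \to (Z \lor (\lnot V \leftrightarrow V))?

Initial set: {(\lnot ((Y \leftrightarrow Z) \to X) \to (Z \lor (\lnot V \leftrightarrow V)))}.
(\lnot ((Y \leftrightarrow Z) \to X) \to (Z \lor (\lnot V \leftrightarrow V))): β-rule — branch into \lnot \lnot ((Y \leftrightarrow Z) \to X)  //  (Z \lor (\lnot V \leftrightarrow V)).
  branch 1 (add \lnot \lnot ((Y \leftrightarrow Z) \to X)):
    \lnot \lnot ((Y \leftrightarrow Z) \to X): β-rule — branch into \lnot (Y \leftrightarrow Z)  //  X.
      branch 1.1 (add \lnot (Y \leftrightarrow Z)):
        \lnot (Y \leftrightarrow Z): β-rule — branch into Y, \lnot Z  //  \lnot Y, Z.
          branch 1.1.1 (add Y, \lnot Z):
            ○ open, literals {Y=true, Z=false}.
          branch 1.1.2 (add \lnot Y, Z):
            ○ open, literals {Y=false, Z=true}.
      branch 1.2 (add X):
        ○ open, literals {X=true}.
  branch 2 (add (Z \lor (\lnot V \leftrightarrow V))):
    (Z \lor (\lnot V \leftrightarrow V)): β-rule — branch into Z  //  (\lnot V \leftrightarrow V).
      branch 2.1 (add Z):
        ○ open, literals {Z=true}.
      branch 2.2 (add (\lnot V \leftrightarrow V)):
        (\lnot V \leftrightarrow V): β-rule — branch into \lnot V, V  //  \lnot \lnot V, \lnot V.
          branch 2.2.1 (add \lnot V, V):
            × closes — contains both V and \lnot V.
          branch 2.2.2 (add \lnot \lnot V, \lnot V):
            × closes — contains both V and \lnot V.
2 branches closed, 4 open.
Each open branch fixes some atoms; the unmentioned ones are free. Counting distinct full assignments: branch {Y=true, Z=false} (X, V, W) contributes 8 new; branch {Y=false, Z=true} (X, V, W) contributes 8 new; branch {X=true} (V, Y, Z, W) contributes 8 new; branch {Z=true} (X, V, Y, W) contributes 4 new. Total: 28.

28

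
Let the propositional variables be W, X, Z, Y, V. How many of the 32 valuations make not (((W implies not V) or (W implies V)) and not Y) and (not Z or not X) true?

12

Initial set: {(not (((W implies not V) or (W implies V)) and not Y) and (not Z or not X))}.
(not (((W implies not V) or (W implies V)) and not Y) and (not Z or not X)): α-rule — add not (((W implies not V) or (W implies V)) and not Y), (not Z or not X).
not (((W implies not V) or (W implies V)) and not Y): β-rule — branch into not ((W implies not V) or (W implies V))  //  not not Y.
  branch 1 (add not ((W implies not V) or (W implies V))):
    not ((W implies not V) or (W implies V)): α-rule — add not (W implies not V), not (W implies V).
    not (W implies not V): α-rule — add W, not not V.
    not (W implies V): α-rule — add W, not V.
    × closes — contains both V and not V.
  branch 2 (add not not Y):
    (not Z or not X): β-rule — branch into not Z  //  not X.
      branch 2.1 (add not Z):
        ○ open, literals {Y=true, Z=false}.
      branch 2.2 (add not X):
        ○ open, literals {X=false, Y=true}.
1 branch closed, 2 open.
Each open branch fixes some atoms; the unmentioned ones are free. Counting distinct full assignments: branch {Y=true, Z=false} (W, X, V) contributes 8 new; branch {X=false, Y=true} (W, Z, V) contributes 4 new. Total: 12.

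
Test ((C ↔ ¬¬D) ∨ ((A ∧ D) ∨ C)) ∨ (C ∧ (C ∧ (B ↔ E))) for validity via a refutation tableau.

Assume the negation and expand:
Initial set: {¬(((C ↔ ¬¬D) ∨ ((A ∧ D) ∨ C)) ∨ (C ∧ (C ∧ (B ↔ E))))}.
¬(((C ↔ ¬¬D) ∨ ((A ∧ D) ∨ C)) ∨ (C ∧ (C ∧ (B ↔ E)))): α-rule — add ¬((C ↔ ¬¬D) ∨ ((A ∧ D) ∨ C)), ¬(C ∧ (C ∧ (B ↔ E))).
¬((C ↔ ¬¬D) ∨ ((A ∧ D) ∨ C)): α-rule — add ¬(C ↔ ¬¬D), ¬((A ∧ D) ∨ C).
¬((A ∧ D) ∨ C): α-rule — add ¬(A ∧ D), ¬C.
¬(C ∧ (C ∧ (B ↔ E))): β-rule — branch into ¬C  //  ¬(C ∧ (B ↔ E)).
  branch 1 (add ¬C):
    ¬(C ↔ ¬¬D): β-rule — branch into C, ¬¬¬D  //  ¬C, ¬¬D.
      branch 1.1 (add C, ¬¬¬D):
        × closes — contains both C and ¬C.
      branch 1.2 (add ¬C, ¬¬D):
        ¬¬D: drop double negation, giving D.
        ¬(A ∧ D): β-rule — branch into ¬A  //  ¬D.
          branch 1.2.1 (add ¬A):
            ○ open, literals {A=F, C=F, D=T}.
          branch 1.2.2 (add ¬D):
            × closes — contains both D and ¬D.
  branch 2 (add ¬(C ∧ (B ↔ E))):
    ¬(C ↔ ¬¬D): β-rule — branch into C, ¬¬¬D  //  ¬C, ¬¬D.
      branch 2.1 (add C, ¬¬¬D):
        × closes — contains both C and ¬C.
      branch 2.2 (add ¬C, ¬¬D):
        ¬¬D: drop double negation, giving D.
        ¬(A ∧ D): β-rule — branch into ¬A  //  ¬D.
          branch 2.2.1 (add ¬A):
            ¬(C ∧ (B ↔ E)): β-rule — branch into ¬C  //  ¬(B ↔ E).
              branch 2.2.1.1 (add ¬C):
                ○ open, literals {A=F, C=F, D=T}.
              branch 2.2.1.2 (add ¬(B ↔ E)):
                ¬(B ↔ E): β-rule — branch into B, ¬E  //  ¬B, E.
                  branch 2.2.1.2.1 (add B, ¬E):
                    ○ open, literals {A=F, B=T, C=F, D=T, E=F}.
                  branch 2.2.1.2.2 (add ¬B, E):
                    ○ open, literals {A=F, B=F, C=F, D=T, E=T}.
          branch 2.2.2 (add ¬D):
            × closes — contains both D and ¬D.
4 branches closed, 4 open.
An open branch gives a countermodel: A=F, C=F, D=T (unmentioned atoms arbitrary); under it the original formula is false.

Not valid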